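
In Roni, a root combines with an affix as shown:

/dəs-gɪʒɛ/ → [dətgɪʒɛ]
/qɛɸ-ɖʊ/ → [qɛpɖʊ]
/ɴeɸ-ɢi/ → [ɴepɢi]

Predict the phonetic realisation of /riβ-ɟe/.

The data show regressive manner assimilation: /s/ → [t] before /g/; /ɸ/ → [p] before /ɖ/; /ɸ/ → [p] before /ɢ/. In each pair only manner changes, matching the following consonant, while place and voice stay constant.
The rule targets /β/ (voiced bilabial fricative), which sits before the trigger /ɟ/ (stop).
A voiced bilabial stop is [b], so the surface segment is [b].

[ribɟe]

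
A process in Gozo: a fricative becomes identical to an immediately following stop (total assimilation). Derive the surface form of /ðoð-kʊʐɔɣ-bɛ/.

[ðokkʊʐɔbbɛ]

/ð/ is the segment targeted by the rule; it sits immediately before /k/, so it assimilates completely and surfaces as [k].
At the second juncture, /ɣ/ likewise becomes [b] adjacent to /b/.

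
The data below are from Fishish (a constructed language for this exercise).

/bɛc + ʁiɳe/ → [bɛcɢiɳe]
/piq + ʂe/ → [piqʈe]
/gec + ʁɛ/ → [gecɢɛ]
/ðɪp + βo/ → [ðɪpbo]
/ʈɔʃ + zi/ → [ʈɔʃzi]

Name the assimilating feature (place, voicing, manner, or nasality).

manner

Underlying /ʁ/ is realised as [ɢ] next to /c/; /c/ itself does not change.
The change fricative → stop matches the manner of the preceding /c/, identifying this as manner assimilation.
The other alternating forms pattern the same way: /ʂ/ → [ʈ] after /q/ (fricative → stop, matching a stop); /β/ → [b] after /p/ (fricative → stop, matching a stop) — only manner changes, and always toward the preceding segment.
Nothing changes in [ʈɔʃzi]: there the adjacent consonants already agree in manner (/z/ and /ʃ/ are both fricatives), so this form is consistent with the same rule.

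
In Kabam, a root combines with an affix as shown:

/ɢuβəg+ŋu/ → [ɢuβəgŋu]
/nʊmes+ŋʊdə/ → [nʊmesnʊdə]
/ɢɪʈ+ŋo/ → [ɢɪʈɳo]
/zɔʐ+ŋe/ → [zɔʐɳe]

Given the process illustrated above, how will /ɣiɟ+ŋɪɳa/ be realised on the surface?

The data show progressive place assimilation: /ŋ/ → [n] after /s/; /ŋ/ → [ɳ] after /ʈ/; /ŋ/ → [ɳ] after /ʐ/. In each pair only place changes, matching the preceding consonant, while manner and voice stay constant.
Nothing changes in [ɢuβəgŋu]: there the adjacent consonants already agree in place (/ŋ/ and /g/ are both velar), so this form is consistent with the same rule.
The rule targets /ŋ/ (voiced velar nasal), which sits after the trigger /ɟ/ (palatal).
A voiced palatal nasal is [ɲ], so the surface segment is [ɲ].

[ɣiɟɲɪɳa]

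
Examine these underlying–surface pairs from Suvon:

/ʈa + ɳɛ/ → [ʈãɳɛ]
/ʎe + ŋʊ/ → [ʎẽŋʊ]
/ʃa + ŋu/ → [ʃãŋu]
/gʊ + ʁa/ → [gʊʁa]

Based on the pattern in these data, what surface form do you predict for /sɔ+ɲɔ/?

The data show regressive nasality assimilation (vowel nasalisation): /a/ → [ã] before /ɳ/; /e/ → [ẽ] before /ŋ/; /a/ → [ã] before /ŋ/ — a vowel is nasalised by an immediately following nasal consonant.
No change occurs in [gʊʁa] because the vowel at the boundary is adjacent to an oral consonant, not a nasal (/ʊ/ next to /ʁ/).
The vowel /ɔ/ is adjacent to the following nasal /ɲ/, so it acquires [+nasal] and surfaces as [ɔ̃].

[sɔ̃ɲɔ]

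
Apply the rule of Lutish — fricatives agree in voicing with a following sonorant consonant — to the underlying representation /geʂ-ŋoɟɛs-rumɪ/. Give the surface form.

[geʐŋoɟɛzrumɪ]

/ʂ/ is a voiceless retroflex fricative. The following trigger /ŋ/ is voiced, so /ʂ/ must become voiced as well.
Changing only its voicing to voiced gives [ʐ] — the voiced retroflex fricative.
At the second juncture, /s/ likewise becomes [z] adjacent to /r/.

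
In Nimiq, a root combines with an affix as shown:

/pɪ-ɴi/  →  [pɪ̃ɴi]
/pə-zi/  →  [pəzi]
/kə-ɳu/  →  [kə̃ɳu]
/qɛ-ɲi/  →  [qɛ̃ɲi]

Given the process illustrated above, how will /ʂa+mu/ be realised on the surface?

[ʂãmu]

The data show regressive nasality assimilation (vowel nasalisation): /ɪ/ → [ɪ̃] before /ɴ/; /ə/ → [ə̃] before /ɳ/; /ɛ/ → [ɛ̃] before /ɲ/ — a vowel is nasalised by an immediately following nasal consonant.
No change occurs in [pəzi] because the vowel at the boundary is adjacent to an oral consonant, not a nasal (/ə/ next to /z/).
The vowel /a/ is adjacent to the following nasal /m/, so it acquires [+nasal] and surfaces as [ã].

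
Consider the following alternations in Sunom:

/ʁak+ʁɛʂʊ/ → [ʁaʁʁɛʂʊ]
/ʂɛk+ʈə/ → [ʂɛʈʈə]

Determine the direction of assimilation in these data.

Underlying /k/ is realised as [ʁ] next to /ʁ/; /ʁ/ itself does not change.
The output [ʁ] is identical to the trigger /ʁ/ — every feature (place, manner, voicing) has been copied — so this is total assimilation.
The remaining alternation confirms this: /k/ → [ʈ] before /ʈ/ — in each case the output is a copy of the following consonant.
The trigger is the following segment, so the direction is regressive (anticipatory).

regressive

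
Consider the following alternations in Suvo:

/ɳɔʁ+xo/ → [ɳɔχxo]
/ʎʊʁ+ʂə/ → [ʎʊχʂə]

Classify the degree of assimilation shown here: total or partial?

Comparing underlying and surface forms, /ʁ/ → [χ] is the alternation; the neighbouring /x/ is constant.
The change voiced → voiceless matches the voicing of the following /x/, identifying this as voicing assimilation.
Place and manner are unchanged, so the assimilation is partial, not total.
Checking the remaining alternation: /ʁ/ → [χ] before /ʂ/ (voiced → voiceless, matching voiceless) — only voicing changes, and always toward the following segment.

partial assimilation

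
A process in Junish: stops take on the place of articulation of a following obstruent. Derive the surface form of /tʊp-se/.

[tʊtse]

/p/ is a voiceless bilabial stop. The following trigger /s/ is alveolar, so /p/ must become alveolar as well.
The voiceless alveolar stop is [t], so /p/ → [t].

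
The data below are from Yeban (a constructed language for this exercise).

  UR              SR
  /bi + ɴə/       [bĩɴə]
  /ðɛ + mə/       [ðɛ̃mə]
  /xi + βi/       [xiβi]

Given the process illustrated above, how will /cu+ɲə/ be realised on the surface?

The data show regressive nasality assimilation (vowel nasalisation): /i/ → [ĩ] before /ɴ/; /ɛ/ → [ɛ̃] before /m/ — a vowel is nasalised by an immediately following nasal consonant.
No change occurs in [xiβi] because the vowel at the boundary is adjacent to an oral consonant, not a nasal (/i/ next to /β/).
/u/ sits next to the nasal /ɲ/ and is therefore nasalised to [ũ].

[cũɲə]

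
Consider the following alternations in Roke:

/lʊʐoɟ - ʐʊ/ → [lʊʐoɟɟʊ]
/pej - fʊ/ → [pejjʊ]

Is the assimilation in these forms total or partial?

total assimilation

The segment that alternates is /ʐ/, which surfaces as [ɟ] when adjacent to /ɟ/.
The output [ɟ] is identical to the trigger /ɟ/ — every feature (place, manner, voicing) has been copied — so this is total assimilation.
The remaining alternation confirms this: /f/ → [j] after /j/ — in each case the output is a copy of the preceding consonant.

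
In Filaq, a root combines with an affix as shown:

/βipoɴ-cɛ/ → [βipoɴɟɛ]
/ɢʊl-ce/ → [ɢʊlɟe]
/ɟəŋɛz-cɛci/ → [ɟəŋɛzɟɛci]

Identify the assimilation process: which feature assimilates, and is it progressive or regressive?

Underlying /c/ is realised as [ɟ] next to /ɴ/; /ɴ/ itself does not change.
The change voiceless → voiced matches the voicing of the preceding /ɴ/, identifying this as voicing assimilation.
Place and manner are unchanged, so the assimilation is partial, not total.
The other alternating forms pattern the same way: /c/ → [ɟ] after /l/ (voiceless → voiced, matching voiced); /c/ → [ɟ] after /z/ (voiceless → voiced, matching voiced) — only voicing changes, and always toward the preceding segment.
Since the segment that changes follows the conditioning segment, the assimilation is progressive.

progressive voicing assimilation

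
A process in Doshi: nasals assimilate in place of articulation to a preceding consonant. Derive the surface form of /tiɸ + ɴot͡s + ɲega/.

[tiɸmot͡snega]

/ɴ/ is a voiced uvular nasal. The preceding trigger /ɸ/ is bilabial, so /ɴ/ must become bilabial as well.
The voiced bilabial nasal is [m], so /ɴ/ → [m].
At the second juncture, /ɲ/ likewise becomes [n] adjacent to /t͡s/.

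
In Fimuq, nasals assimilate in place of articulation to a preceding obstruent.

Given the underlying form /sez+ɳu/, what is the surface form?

/ɳ/ is a voiced retroflex nasal. The preceding trigger /z/ is alveolar, so /ɳ/ must become alveolar as well.
Changing only its place to alveolar gives [n] — the voiced alveolar nasal.

[seznu]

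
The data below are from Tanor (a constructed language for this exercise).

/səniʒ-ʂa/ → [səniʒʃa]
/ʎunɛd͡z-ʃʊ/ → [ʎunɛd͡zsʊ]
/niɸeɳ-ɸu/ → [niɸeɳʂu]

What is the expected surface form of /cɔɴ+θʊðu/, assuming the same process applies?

The data show progressive place assimilation: /ʂ/ → [ʃ] after /ʒ/; /ʃ/ → [s] after /d͡z/; /ɸ/ → [ʂ] after /ɳ/. In each pair only place changes, matching the preceding consonant, while manner and voice stay constant.
The rule targets /θ/ (voiceless dental fricative), which sits after the trigger /ɴ/ (uvular).
A voiceless uvular fricative is [χ], so the surface segment is [χ].

[cɔɴχʊðu]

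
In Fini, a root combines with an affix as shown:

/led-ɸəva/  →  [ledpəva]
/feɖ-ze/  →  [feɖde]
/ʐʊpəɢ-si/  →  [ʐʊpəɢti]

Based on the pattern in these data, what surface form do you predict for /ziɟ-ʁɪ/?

The data show progressive manner assimilation: /ɸ/ → [p] after /d/; /z/ → [d] after /ɖ/; /s/ → [t] after /ɢ/. In each pair only manner changes, matching the preceding consonant, while place and voice stay constant.
The rule targets /ʁ/ (voiced uvular fricative), which sits after the trigger /ɟ/ (stop).
Changing only its manner to stop gives [ɢ] — the voiced uvular stop.

[ziɟɢɪ]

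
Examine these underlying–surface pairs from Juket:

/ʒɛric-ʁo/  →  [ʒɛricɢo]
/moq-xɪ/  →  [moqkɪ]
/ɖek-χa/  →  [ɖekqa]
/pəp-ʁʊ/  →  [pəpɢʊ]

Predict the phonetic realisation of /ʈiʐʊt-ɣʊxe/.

The data show progressive manner assimilation: /ʁ/ → [ɢ] after /c/; /x/ → [k] after /q/; /χ/ → [q] after /k/; /ʁ/ → [ɢ] after /p/. In each pair only manner changes, matching the preceding consonant, while place and voice stay constant.
The rule targets /ɣ/ (voiced velar fricative), which sits after the trigger /t/ (stop).
Changing only its manner to stop gives [g] — the voiced velar stop.

[ʈiʐʊtgʊxe]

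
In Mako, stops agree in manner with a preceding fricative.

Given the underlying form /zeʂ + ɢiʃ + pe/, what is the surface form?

The rule targets /ɢ/ (voiced uvular stop), which sits after the trigger /ʂ/ (fricative).
A voiced uvular fricative is [ʁ], so the surface segment is [ʁ].
The same rule applies at the second boundary: /p/ → [ɸ] next to /ʃ/.

[zeʂʁiʃɸe]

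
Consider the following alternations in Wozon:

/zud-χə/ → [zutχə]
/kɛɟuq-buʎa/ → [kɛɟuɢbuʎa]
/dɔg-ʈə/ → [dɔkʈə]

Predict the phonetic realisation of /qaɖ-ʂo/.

The data show regressive voicing assimilation: /d/ → [t] before /χ/; /q/ → [ɢ] before /b/; /g/ → [k] before /ʈ/. In each pair only voicing changes, matching the following consonant, while place and manner stay constant.
/ɖ/ is a voiced retroflex stop. The following trigger /ʂ/ is voiceless, so /ɖ/ must become voiceless as well.
Changing only its voicing to voiceless gives [ʈ] — the voiceless retroflex stop.

[qaʈʂo]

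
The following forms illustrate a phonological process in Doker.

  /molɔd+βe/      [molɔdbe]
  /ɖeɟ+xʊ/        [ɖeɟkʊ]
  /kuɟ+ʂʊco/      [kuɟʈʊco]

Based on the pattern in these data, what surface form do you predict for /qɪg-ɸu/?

The data show progressive manner assimilation: /β/ → [b] after /d/; /x/ → [k] after /ɟ/; /ʂ/ → [ʈ] after /ɟ/. In each pair only manner changes, matching the preceding consonant, while place and voice stay constant.
/ɸ/ is a voiceless bilabial fricative. The preceding trigger /g/ is a stop, so /ɸ/ must become a stop as well.
A voiceless bilabial stop is [p], so the surface segment is [p].

[qɪgpu]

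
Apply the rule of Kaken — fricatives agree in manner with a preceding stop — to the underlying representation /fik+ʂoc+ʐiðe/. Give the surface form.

[fikʈocɖiðe]

The rule targets /ʂ/ (voiceless retroflex fricative), which sits after the trigger /k/ (stop).
Changing only its manner to stop gives [ʈ] — the voiceless retroflex stop.
The same rule applies at the second boundary: /ʐ/ → [ɖ] next to /c/.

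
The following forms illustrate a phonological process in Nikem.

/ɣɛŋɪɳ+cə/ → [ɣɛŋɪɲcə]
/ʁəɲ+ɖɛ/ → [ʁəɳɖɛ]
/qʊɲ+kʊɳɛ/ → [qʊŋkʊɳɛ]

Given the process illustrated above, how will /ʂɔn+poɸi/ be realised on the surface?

The data show regressive place assimilation: /ɳ/ → [ɲ] before /c/; /ɲ/ → [ɳ] before /ɖ/; /ɲ/ → [ŋ] before /k/. In each pair only place changes, matching the following consonant, while manner and voice stay constant.
The rule targets /n/ (voiced alveolar nasal), which sits before the trigger /p/ (bilabial).
A voiced bilabial nasal is [m], so the surface segment is [m].

[ʂɔmpoɸi]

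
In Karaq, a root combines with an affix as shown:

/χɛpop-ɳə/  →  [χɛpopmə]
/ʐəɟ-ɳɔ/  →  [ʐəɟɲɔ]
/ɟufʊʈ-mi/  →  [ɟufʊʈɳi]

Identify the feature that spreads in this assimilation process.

place

Comparing underlying and surface forms, /ɳ/ → [m] is the alternation; the neighbouring /p/ is constant.
/ɳ/ is retroflex while /p/ is bilabial; the output [m] is bilabial, matching the trigger — so the feature that spreads is place.
The same holds elsewhere in the data: /ɳ/ → [ɲ] after /ɟ/ (retroflex → palatal, matching palatal); /m/ → [ɳ] after /ʈ/ (bilabial → retroflex, matching retroflex) — only place changes, and always toward the preceding segment.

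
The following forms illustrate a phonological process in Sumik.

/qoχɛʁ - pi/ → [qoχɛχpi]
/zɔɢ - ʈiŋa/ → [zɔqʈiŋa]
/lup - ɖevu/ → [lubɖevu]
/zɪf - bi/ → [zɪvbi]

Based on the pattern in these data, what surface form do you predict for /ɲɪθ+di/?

The data show regressive voicing assimilation: /ʁ/ → [χ] before /p/; /ɢ/ → [q] before /ʈ/; /p/ → [b] before /ɖ/; /f/ → [v] before /b/. In each pair only voicing changes, matching the following consonant, while place and manner stay constant.
The rule targets /θ/ (voiceless dental fricative), which sits before the trigger /d/ (voiced).
A voiced dental fricative is [ð], so the surface segment is [ð].

[ɲɪðdi]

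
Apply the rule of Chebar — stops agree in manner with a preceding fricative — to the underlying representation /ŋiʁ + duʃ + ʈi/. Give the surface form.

[ŋiʁzuʃʂi]

The rule targets /d/ (voiced alveolar stop), which sits after the trigger /ʁ/ (fricative).
A voiced alveolar fricative is [z], so the surface segment is [z].
The same rule applies at the second boundary: /ʈ/ → [ʂ] next to /ʃ/.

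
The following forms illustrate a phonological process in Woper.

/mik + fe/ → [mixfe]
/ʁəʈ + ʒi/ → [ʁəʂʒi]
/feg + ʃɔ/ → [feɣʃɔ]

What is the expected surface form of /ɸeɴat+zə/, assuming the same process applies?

The data show regressive manner assimilation: /k/ → [x] before /f/; /ʈ/ → [ʂ] before /ʒ/; /g/ → [ɣ] before /ʃ/. In each pair only manner changes, matching the following consonant, while place and voice stay constant.
/t/ is a voiceless alveolar stop. The following trigger /z/ is a fricative, so /t/ must become a fricative as well.
Changing only its manner to fricative gives [s] — the voiceless alveolar fricative.

[ɸeɴaszə]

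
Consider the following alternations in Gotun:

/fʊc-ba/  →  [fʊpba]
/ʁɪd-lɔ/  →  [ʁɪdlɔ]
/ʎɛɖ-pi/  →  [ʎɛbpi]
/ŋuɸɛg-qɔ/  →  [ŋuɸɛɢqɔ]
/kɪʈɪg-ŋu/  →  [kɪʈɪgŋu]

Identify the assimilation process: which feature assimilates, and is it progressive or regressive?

regressive place assimilation

Comparing underlying and surface forms, /c/ → [p] is the alternation; the neighbouring /b/ is constant.
The change palatal → bilabial matches the place of the following /b/, identifying this as place assimilation.
Manner and voice are unchanged, so the assimilation is partial, not total.
Checking the remaining alternations: /ɖ/ → [b] before /p/ (retroflex → bilabial, matching bilabial); /g/ → [ɢ] before /q/ (velar → uvular, matching uvular) — only place changes, and always toward the following segment.
No alternation appears in [ʁɪdlɔ], [kɪʈɪgŋu]: there the adjacent consonants already agree in place (/d/ and /l/ are both alveolar; /g/ and /ŋ/ are both velar), so these forms are consistent with the same rule.
The trigger is the following segment, so the direction is regressive (anticipatory).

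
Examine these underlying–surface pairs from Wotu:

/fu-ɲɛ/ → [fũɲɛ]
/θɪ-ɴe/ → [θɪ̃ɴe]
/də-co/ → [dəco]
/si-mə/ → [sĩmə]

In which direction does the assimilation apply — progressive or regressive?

The vowel /u/ surfaces as nasalised [ũ] next to the following nasal /ɲ/ — it has acquired the [+nasal] feature of its neighbour.
The other forms show the same pattern: /ɪ/ → [ɪ̃] before /ɴ/; /i/ → [ĩ] before /m/ — each time a vowel is nasalised next to a following nasal.
No change occurs in [dəco] because the vowel at the boundary is adjacent to an oral consonant, not a nasal (/ə/ next to /c/).
Because the conditioning nasal is to the right of the vowel that changes, the process is regressive (anticipatory).

regressive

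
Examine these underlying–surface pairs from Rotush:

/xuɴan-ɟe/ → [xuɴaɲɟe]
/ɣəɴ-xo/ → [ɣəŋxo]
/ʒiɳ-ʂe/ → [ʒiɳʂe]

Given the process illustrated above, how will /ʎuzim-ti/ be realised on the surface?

The data show regressive place assimilation: /n/ → [ɲ] before /ɟ/; /ɴ/ → [ŋ] before /x/. In each pair only place changes, matching the following consonant, while manner and voice stay constant.
No alternation appears in [ʒiɳʂe]: there the adjacent consonants already agree in place (/ɳ/ and /ʂ/ are both retroflex), so this form is consistent with the same rule.
The rule targets /m/ (voiced bilabial nasal), which sits before the trigger /t/ (alveolar).
The voiced alveolar nasal is [n], so /m/ → [n].

[ʎuzinti]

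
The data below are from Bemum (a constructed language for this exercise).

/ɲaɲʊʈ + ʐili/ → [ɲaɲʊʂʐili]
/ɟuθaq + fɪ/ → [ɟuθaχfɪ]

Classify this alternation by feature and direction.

regressive manner assimilation

Underlying /ʈ/ is realised as [ʂ] next to /ʐ/; /ʐ/ itself does not change.
/ʈ/ is a stop while /ʐ/ is a fricative; the output [ʂ] is a fricative, matching the trigger — so the feature that spreads is manner.
Place and voice are unchanged, so the assimilation is partial, not total.
The same holds elsewhere in the data: /q/ → [χ] before /f/ (stop → fricative, matching a fricative) — only manner changes, and always toward the following segment.
Since the segment that changes precedes the conditioning segment, the assimilation is regressive.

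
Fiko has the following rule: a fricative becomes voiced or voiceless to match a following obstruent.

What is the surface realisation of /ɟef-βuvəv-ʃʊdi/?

/f/ is a voiceless labiodental fricative. The following trigger /β/ is voiced, so /f/ must become voiced as well.
Changing only its voicing to voiced gives [v] — the voiced labiodental fricative.
At the second juncture, /v/ likewise becomes [f] adjacent to /ʃ/.

[ɟevβuvəfʃʊdi]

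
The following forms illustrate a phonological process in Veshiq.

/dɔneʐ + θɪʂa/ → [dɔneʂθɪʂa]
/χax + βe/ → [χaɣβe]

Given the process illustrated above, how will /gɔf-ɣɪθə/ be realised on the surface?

The data show regressive voicing assimilation: /ʐ/ → [ʂ] before /θ/; /x/ → [ɣ] before /β/. In each pair only voicing changes, matching the following consonant, while place and manner stay constant.
The rule targets /f/ (voiceless labiodental fricative), which sits before the trigger /ɣ/ (voiced).
The voiced labiodental fricative is [v], so /f/ → [v].

[gɔvɣɪθə]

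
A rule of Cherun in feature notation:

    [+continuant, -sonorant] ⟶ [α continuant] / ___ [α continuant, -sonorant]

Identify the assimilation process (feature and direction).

The shared variable α links the value of [continuant] on the target to that of the neighbouring obstruent. [continuant] distinguishes stops from fricatives — a manner-of-articulation feature — so this is manner assimilation.
The conditioning segment sits to the right of the focus bar, meaning the trigger follows the segment that changes — regressive assimilation.

regressive manner assimilation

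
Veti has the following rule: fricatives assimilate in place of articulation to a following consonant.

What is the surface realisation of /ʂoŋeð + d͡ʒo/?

/ð/ is a voiced dental fricative. The following trigger /d͡ʒ/ is postalveolar, so /ð/ must become postalveolar as well.
The voiced postalveolar fricative is [ʒ], so /ð/ → [ʒ].

[ʂoŋeʒd͡ʒo]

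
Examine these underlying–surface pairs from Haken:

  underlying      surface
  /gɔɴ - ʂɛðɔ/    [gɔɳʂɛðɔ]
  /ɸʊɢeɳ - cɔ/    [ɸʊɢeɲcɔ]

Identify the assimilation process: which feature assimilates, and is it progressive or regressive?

regressive place assimilation

Underlying /ɴ/ is realised as [ɳ] next to /ʂ/; /ʂ/ itself does not change.
/ɴ/ is uvular while /ʂ/ is retroflex; the output [ɳ] is retroflex, matching the trigger — so the feature that spreads is place.
Manner and voice are unchanged, so the assimilation is partial, not total.
The same holds elsewhere in the data: /ɳ/ → [ɲ] before /c/ (retroflex → palatal, matching palatal) — only place changes, and always toward the following segment.
The trigger is the following segment, so the direction is regressive (anticipatory).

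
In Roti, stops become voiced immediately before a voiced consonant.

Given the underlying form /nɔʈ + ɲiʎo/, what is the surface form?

/ʈ/ is a voiceless retroflex stop. The following trigger /ɲ/ is voiced, so /ʈ/ must become voiced as well.
Changing only its voicing to voiced gives [ɖ] — the voiced retroflex stop.

[nɔɖɲiʎo]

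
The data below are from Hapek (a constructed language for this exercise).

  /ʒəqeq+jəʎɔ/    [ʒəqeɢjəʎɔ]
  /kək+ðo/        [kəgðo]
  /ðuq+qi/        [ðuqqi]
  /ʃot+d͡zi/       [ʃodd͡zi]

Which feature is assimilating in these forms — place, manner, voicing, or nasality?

voicing

The segment that alternates is /q/, which surfaces as [ɢ] when adjacent to /j/.
The change voiceless → voiced matches the voicing of the following /j/, identifying this as voicing assimilation.
The other alternating forms pattern the same way: /k/ → [g] before /ð/ (voiceless → voiced, matching voiced); /t/ → [d] before /d͡z/ (voiceless → voiced, matching voiced) — only voicing changes, and always toward the following segment.
No alternation appears in [ðuqqi]: there the adjacent consonants already agree in voicing (/q/ and /q/ are both voiceless), so this form is consistent with the same rule.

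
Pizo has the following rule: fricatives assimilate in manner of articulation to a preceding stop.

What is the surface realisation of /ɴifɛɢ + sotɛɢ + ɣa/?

[ɴifɛɢtotɛɢga]

/s/ is a voiceless alveolar fricative. The preceding trigger /ɢ/ is a stop, so /s/ must become a stop as well.
Changing only its manner to stop gives [t] — the voiceless alveolar stop.
The same rule applies at the second boundary: /ɣ/ → [g] next to /ɢ/.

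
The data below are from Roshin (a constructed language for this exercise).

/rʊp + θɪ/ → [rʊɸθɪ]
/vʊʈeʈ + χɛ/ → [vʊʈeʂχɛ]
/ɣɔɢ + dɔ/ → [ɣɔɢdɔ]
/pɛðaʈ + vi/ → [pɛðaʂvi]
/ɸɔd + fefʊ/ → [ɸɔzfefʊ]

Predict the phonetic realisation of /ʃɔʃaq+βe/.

The data show regressive manner assimilation: /p/ → [ɸ] before /θ/; /ʈ/ → [ʂ] before /χ/; /ʈ/ → [ʂ] before /v/; /d/ → [z] before /f/. In each pair only manner changes, matching the following consonant, while place and voice stay constant.
Nothing changes in [ɣɔɢdɔ]: there the adjacent consonants already agree in manner (/ɢ/ and /d/ are both stops), so this form is consistent with the same rule.
/q/ is a voiceless uvular stop. The following trigger /β/ is a fricative, so /q/ must become a fricative as well.
Changing only its manner to fricative gives [χ] — the voiceless uvular fricative.

[ʃɔʃaχβe]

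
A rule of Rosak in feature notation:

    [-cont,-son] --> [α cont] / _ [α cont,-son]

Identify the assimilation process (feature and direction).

regressive manner assimilation

The shared variable α links the value of [cont] on the target to that of the neighbouring obstruent. [cont] distinguishes stops from fricatives — a manner-of-articulation feature — so this is manner assimilation.
Since the environment is written after the underscore, the trigger follows the target; the direction is regressive.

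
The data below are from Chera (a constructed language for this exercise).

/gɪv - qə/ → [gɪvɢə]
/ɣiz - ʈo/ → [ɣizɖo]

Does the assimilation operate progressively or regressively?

Underlying /q/ is realised as [ɢ] next to /v/; /v/ itself does not change.
/q/ is voiceless while /v/ is voiced; the output [ɢ] is voiced, matching the trigger — so the feature that spreads is voicing.
The same holds elsewhere in the data: /ʈ/ → [ɖ] after /z/ (voiceless → voiced, matching voiced) — only voicing changes, and always toward the preceding segment.
The trigger is the preceding segment, so the direction is progressive (perseverative).

progressive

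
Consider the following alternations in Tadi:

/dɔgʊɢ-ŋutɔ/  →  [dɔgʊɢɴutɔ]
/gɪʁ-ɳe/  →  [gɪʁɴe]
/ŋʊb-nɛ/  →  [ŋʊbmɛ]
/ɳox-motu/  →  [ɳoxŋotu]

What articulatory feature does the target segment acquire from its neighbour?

place

Comparing underlying and surface forms, /ŋ/ → [ɴ] is the alternation; the neighbouring /ɢ/ is constant.
/ŋ/ is velar while /ɢ/ is uvular; the output [ɴ] is uvular, matching the trigger — so the feature that spreads is place.
The other alternating forms pattern the same way: /ɳ/ → [ɴ] after /ʁ/ (retroflex → uvular, matching uvular); /n/ → [m] after /b/ (alveolar → bilabial, matching bilabial); /m/ → [ŋ] after /x/ (bilabial → velar, matching velar) — only place changes, and always toward the preceding segment.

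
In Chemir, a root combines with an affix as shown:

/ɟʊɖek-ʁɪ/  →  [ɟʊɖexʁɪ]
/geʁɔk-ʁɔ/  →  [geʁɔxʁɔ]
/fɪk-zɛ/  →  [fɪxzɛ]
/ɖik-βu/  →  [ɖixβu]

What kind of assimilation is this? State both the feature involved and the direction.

Comparing underlying and surface forms, /k/ → [x] is the alternation; the neighbouring /ʁ/ is constant.
The change stop → fricative matches the manner of the following /ʁ/, identifying this as manner assimilation.
Place and voice are unchanged, so the assimilation is partial, not total.
The same holds elsewhere in the data: /k/ → [x] before /z/ (stop → fricative, matching a fricative); /k/ → [x] before /β/ (stop → fricative, matching a fricative) — only manner changes, and always toward the following segment.
The trigger is the following segment, so the direction is regressive (anticipatory).

regressive manner assimilation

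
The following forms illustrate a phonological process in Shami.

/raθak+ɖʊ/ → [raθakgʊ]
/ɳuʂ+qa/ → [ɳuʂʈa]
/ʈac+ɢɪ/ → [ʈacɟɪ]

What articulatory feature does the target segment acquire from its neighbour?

The segment that alternates is /ɖ/, which surfaces as [g] when adjacent to /k/.
/ɖ/ is retroflex while /k/ is velar; the output [g] is velar, matching the trigger — so the feature that spreads is place.
The same holds elsewhere in the data: /q/ → [ʈ] after /ʂ/ (uvular → retroflex, matching retroflex); /ɢ/ → [ɟ] after /c/ (uvular → palatal, matching palatal) — only place changes, and always toward the preceding segment.

place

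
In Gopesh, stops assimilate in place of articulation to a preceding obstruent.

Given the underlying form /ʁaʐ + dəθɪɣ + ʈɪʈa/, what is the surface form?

The rule targets /d/ (voiced alveolar stop), which sits after the trigger /ʐ/ (retroflex).
A voiced retroflex stop is [ɖ], so the surface segment is [ɖ].
At the second juncture, /ʈ/ likewise becomes [k] adjacent to /ɣ/.

[ʁaʐɖəθɪɣkɪʈa]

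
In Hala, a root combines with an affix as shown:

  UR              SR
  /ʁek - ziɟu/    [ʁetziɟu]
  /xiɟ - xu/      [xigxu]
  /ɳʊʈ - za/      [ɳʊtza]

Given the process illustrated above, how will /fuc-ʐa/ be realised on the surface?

The data show regressive place assimilation: /k/ → [t] before /z/; /ɟ/ → [g] before /x/; /ʈ/ → [t] before /z/. In each pair only place changes, matching the following consonant, while manner and voice stay constant.
The rule targets /c/ (voiceless palatal stop), which sits before the trigger /ʐ/ (retroflex).
A voiceless retroflex stop is [ʈ], so the surface segment is [ʈ].

[fuʈʐa]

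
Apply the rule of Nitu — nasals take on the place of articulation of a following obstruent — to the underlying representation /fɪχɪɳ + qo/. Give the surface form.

/ɳ/ is a voiced retroflex nasal. The following trigger /q/ is uvular, so /ɳ/ must become uvular as well.
A voiced uvular nasal is [ɴ], so the surface segment is [ɴ].

[fɪχɪɴqo]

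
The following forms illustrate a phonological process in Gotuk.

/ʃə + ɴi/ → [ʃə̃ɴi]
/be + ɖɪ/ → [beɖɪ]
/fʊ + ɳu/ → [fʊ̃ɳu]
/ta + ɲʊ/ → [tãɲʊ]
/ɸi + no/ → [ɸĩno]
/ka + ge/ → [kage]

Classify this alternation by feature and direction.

The vowel /ə/ surfaces as nasalised [ə̃] next to the following nasal /ɴ/ — it has acquired the [+nasal] feature of its neighbour.
Likewise in the remaining data: /ʊ/ → [ʊ̃] before /ɳ/; /a/ → [ã] before /ɲ/; /i/ → [ĩ] before /n/ — each time a vowel is nasalised next to a following nasal.
No change occurs in [beɖɪ], [kage] because the vowel at the boundary is adjacent to an oral consonant, not a nasal (/e/ next to /ɖ/; /a/ next to /g/).
Because the conditioning nasal is to the right of the vowel that changes, the process is regressive (anticipatory).

regressive nasality assimilation (vowel nasalisation)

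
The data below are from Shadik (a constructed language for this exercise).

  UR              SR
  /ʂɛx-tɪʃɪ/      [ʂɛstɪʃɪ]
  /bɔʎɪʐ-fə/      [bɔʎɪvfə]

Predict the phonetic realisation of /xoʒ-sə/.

The data show regressive place assimilation: /x/ → [s] before /t/; /ʐ/ → [v] before /f/. In each pair only place changes, matching the following consonant, while manner and voice stay constant.
The rule targets /ʒ/ (voiced postalveolar fricative), which sits before the trigger /s/ (alveolar).
Changing only its place to alveolar gives [z] — the voiced alveolar fricative.

[xozsə]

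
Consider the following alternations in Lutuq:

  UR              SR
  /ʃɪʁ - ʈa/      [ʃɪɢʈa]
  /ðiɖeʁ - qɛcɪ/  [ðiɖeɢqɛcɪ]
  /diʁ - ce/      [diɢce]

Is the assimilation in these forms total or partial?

Comparing underlying and surface forms, /ʁ/ → [ɢ] is the alternation; the neighbouring /ʈ/ is constant.
/ʁ/ is a fricative while /ʈ/ is a stop; the output [ɢ] is a stop, matching the trigger — so the feature that spreads is manner.
Place and voice are unchanged, so the assimilation is partial, not total.
The same holds elsewhere in the data: /ʁ/ → [ɢ] before /q/ (fricative → stop, matching a stop); /ʁ/ → [ɢ] before /c/ (fricative → stop, matching a stop) — only manner changes, and always toward the following segment.

partial assimilation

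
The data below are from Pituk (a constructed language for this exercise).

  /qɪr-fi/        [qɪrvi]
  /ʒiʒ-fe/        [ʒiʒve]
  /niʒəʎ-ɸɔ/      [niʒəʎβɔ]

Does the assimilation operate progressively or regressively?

The segment that alternates is /f/, which surfaces as [v] when adjacent to /r/.
/f/ is voiceless while /r/ is voiced; the output [v] is voiced, matching the trigger — so the feature that spreads is voicing.
Checking the remaining alternations: /f/ → [v] after /ʒ/ (voiceless → voiced, matching voiced); /ɸ/ → [β] after /ʎ/ (voiceless → voiced, matching voiced) — only voicing changes, and always toward the preceding segment.
Since the segment that changes follows the conditioning segment, the assimilation is progressive.

progressive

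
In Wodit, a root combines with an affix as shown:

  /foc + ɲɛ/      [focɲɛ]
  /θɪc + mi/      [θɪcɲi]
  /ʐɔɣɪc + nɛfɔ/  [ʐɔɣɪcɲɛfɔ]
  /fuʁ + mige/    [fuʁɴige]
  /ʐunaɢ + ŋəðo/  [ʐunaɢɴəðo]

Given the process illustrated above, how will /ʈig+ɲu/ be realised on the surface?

The data show progressive place assimilation: /m/ → [ɲ] after /c/; /n/ → [ɲ] after /c/; /m/ → [ɴ] after /ʁ/; /ŋ/ → [ɴ] after /ɢ/. In each pair only place changes, matching the preceding consonant, while manner and voice stay constant.
Nothing changes in [focɲɛ]: there the adjacent consonants already agree in place (/ɲ/ and /c/ are both palatal), so this form is consistent with the same rule.
/ɲ/ is a voiced palatal nasal. The preceding trigger /g/ is velar, so /ɲ/ must become velar as well.
A voiced velar nasal is [ŋ], so the surface segment is [ŋ].

[ʈigŋu]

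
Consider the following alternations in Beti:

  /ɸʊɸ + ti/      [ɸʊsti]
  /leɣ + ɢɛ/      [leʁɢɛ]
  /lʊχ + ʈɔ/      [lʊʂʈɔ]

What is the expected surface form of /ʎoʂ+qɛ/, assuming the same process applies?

[ʎoχqɛ]

The data show regressive place assimilation: /ɸ/ → [s] before /t/; /ɣ/ → [ʁ] before /ɢ/; /χ/ → [ʂ] before /ʈ/. In each pair only place changes, matching the following consonant, while manner and voice stay constant.
/ʂ/ is a voiceless retroflex fricative. The following trigger /q/ is uvular, so /ʂ/ must become uvular as well.
A voiceless uvular fricative is [χ], so the surface segment is [χ].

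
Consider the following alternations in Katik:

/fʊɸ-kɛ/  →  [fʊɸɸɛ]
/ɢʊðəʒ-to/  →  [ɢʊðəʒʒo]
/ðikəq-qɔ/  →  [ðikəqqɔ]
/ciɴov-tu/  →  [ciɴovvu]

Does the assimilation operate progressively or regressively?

progressive

Comparing underlying and surface forms, /k/ → [ɸ] is the alternation; the neighbouring /ɸ/ is constant.
The output [ɸ] is identical to the trigger /ɸ/ — every feature (place, manner, voicing) has been copied — so this is total assimilation.
The other forms behave the same way: /t/ → [ʒ] after /ʒ/; /t/ → [v] after /v/ — in each case the output is a copy of the preceding consonant.
In [ðikəqqɔ] the two consonants at the boundary are already identical (/q/ + /q/), so the rule applies vacuously and nothing changes.
The trigger is the preceding segment, so the direction is progressive (perseverative).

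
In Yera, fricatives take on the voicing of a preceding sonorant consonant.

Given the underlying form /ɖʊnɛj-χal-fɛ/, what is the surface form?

/χ/ is a voiceless uvular fricative. The preceding trigger /j/ is voiced, so /χ/ must become voiced as well.
A voiced uvular fricative is [ʁ], so the surface segment is [ʁ].
At the second juncture, /f/ likewise becomes [v] adjacent to /l/.

[ɖʊnɛjʁalvɛ]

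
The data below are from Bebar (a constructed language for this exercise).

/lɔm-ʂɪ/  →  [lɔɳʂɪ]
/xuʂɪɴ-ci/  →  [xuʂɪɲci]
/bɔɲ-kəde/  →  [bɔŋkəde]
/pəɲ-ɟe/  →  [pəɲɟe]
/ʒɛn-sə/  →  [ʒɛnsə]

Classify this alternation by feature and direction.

Comparing underlying and surface forms, /m/ → [ɳ] is the alternation; the neighbouring /ʂ/ is constant.
/m/ is bilabial while /ʂ/ is retroflex; the output [ɳ] is retroflex, matching the trigger — so the feature that spreads is place.
Manner and voice are unchanged, so the assimilation is partial, not total.
Checking the remaining alternations: /ɴ/ → [ɲ] before /c/ (uvular → palatal, matching palatal); /ɲ/ → [ŋ] before /k/ (palatal → velar, matching velar) — only place changes, and always toward the following segment.
No alternation appears in [pəɲɟe], [ʒɛnsə]: there the adjacent consonants already agree in place (/ɲ/ and /ɟ/ are both palatal; /n/ and /s/ are both alveolar), so these forms are consistent with the same rule.
Since the segment that changes precedes the conditioning segment, the assimilation is regressive.

regressive place assimilation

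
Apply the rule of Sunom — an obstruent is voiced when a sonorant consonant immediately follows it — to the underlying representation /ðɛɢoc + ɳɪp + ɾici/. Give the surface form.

[ðɛɢoɟɳɪbɾici]

The rule targets /c/ (voiceless palatal stop), which sits before the trigger /ɳ/ (voiced).
Changing only its voicing to voiced gives [ɟ] — the voiced palatal stop.
The same rule applies at the second boundary: /p/ → [b] next to /ɾ/.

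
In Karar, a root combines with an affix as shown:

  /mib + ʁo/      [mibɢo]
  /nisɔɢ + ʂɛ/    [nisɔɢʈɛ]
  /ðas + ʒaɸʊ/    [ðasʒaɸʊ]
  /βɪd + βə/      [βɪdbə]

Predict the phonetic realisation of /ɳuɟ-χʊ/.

The data show progressive manner assimilation: /ʁ/ → [ɢ] after /b/; /ʂ/ → [ʈ] after /ɢ/; /β/ → [b] after /d/. In each pair only manner changes, matching the preceding consonant, while place and voice stay constant.
No alternation appears in [ðasʒaɸʊ]: there the adjacent consonants already agree in manner (/ʒ/ and /s/ are both fricatives), so this form is consistent with the same rule.
The rule targets /χ/ (voiceless uvular fricative), which sits after the trigger /ɟ/ (stop).
A voiceless uvular stop is [q], so the surface segment is [q].

[ɳuɟqʊ]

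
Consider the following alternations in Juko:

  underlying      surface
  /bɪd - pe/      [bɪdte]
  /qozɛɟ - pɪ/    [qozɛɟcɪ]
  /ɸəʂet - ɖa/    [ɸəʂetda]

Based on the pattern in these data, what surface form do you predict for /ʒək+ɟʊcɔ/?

The data show progressive place assimilation: /p/ → [t] after /d/; /p/ → [c] after /ɟ/; /ɖ/ → [d] after /t/. In each pair only place changes, matching the preceding consonant, while manner and voice stay constant.
The rule targets /ɟ/ (voiced palatal stop), which sits after the trigger /k/ (velar).
Changing only its place to velar gives [g] — the voiced velar stop.

[ʒəkgʊcɔ]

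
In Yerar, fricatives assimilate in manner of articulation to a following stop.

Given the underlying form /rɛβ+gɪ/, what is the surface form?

The rule targets /β/ (voiced bilabial fricative), which sits before the trigger /g/ (stop).
The voiced bilabial stop is [b], so /β/ → [b].

[rɛbgɪ]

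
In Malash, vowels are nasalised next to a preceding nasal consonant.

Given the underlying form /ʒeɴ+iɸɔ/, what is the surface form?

[ʒeɴĩɸɔ]

The vowel /i/ is adjacent to the preceding nasal /ɴ/, so it acquires [+nasal] and surfaces as [ĩ].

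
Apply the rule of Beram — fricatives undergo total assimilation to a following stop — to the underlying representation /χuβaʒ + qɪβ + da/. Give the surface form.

/ʒ/ is the segment targeted by the rule; it sits immediately before /q/, so it assimilates completely and surfaces as [q].
At the second juncture, /β/ likewise becomes [d] adjacent to /d/.

[χuβaqqɪdda]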